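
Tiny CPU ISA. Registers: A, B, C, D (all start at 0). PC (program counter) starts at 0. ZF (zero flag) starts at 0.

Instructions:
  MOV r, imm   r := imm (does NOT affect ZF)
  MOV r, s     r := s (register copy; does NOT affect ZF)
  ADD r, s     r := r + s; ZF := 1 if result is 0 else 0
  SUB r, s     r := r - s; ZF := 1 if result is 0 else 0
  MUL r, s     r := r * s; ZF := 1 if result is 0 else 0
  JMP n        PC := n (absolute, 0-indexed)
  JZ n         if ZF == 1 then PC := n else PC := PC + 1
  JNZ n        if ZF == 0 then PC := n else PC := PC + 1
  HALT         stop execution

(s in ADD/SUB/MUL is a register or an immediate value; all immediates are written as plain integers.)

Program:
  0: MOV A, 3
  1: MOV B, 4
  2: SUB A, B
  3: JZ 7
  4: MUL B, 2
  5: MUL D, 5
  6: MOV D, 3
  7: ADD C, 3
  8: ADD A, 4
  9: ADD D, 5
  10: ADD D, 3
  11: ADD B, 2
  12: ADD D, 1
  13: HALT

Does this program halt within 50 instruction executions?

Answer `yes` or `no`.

Answer: yes

Derivation:
Step 1: PC=0 exec 'MOV A, 3'. After: A=3 B=0 C=0 D=0 ZF=0 PC=1
Step 2: PC=1 exec 'MOV B, 4'. After: A=3 B=4 C=0 D=0 ZF=0 PC=2
Step 3: PC=2 exec 'SUB A, B'. After: A=-1 B=4 C=0 D=0 ZF=0 PC=3
Step 4: PC=3 exec 'JZ 7'. After: A=-1 B=4 C=0 D=0 ZF=0 PC=4
Step 5: PC=4 exec 'MUL B, 2'. After: A=-1 B=8 C=0 D=0 ZF=0 PC=5
Step 6: PC=5 exec 'MUL D, 5'. After: A=-1 B=8 C=0 D=0 ZF=1 PC=6
Step 7: PC=6 exec 'MOV D, 3'. After: A=-1 B=8 C=0 D=3 ZF=1 PC=7
Step 8: PC=7 exec 'ADD C, 3'. After: A=-1 B=8 C=3 D=3 ZF=0 PC=8
Step 9: PC=8 exec 'ADD A, 4'. After: A=3 B=8 C=3 D=3 ZF=0 PC=9
Step 10: PC=9 exec 'ADD D, 5'. After: A=3 B=8 C=3 D=8 ZF=0 PC=10
Step 11: PC=10 exec 'ADD D, 3'. After: A=3 B=8 C=3 D=11 ZF=0 PC=11
Step 12: PC=11 exec 'ADD B, 2'. After: A=3 B=10 C=3 D=11 ZF=0 PC=12
Step 13: PC=12 exec 'ADD D, 1'. After: A=3 B=10 C=3 D=12 ZF=0 PC=13
Step 14: PC=13 exec 'HALT'. After: A=3 B=10 C=3 D=12 ZF=0 PC=13 HALTED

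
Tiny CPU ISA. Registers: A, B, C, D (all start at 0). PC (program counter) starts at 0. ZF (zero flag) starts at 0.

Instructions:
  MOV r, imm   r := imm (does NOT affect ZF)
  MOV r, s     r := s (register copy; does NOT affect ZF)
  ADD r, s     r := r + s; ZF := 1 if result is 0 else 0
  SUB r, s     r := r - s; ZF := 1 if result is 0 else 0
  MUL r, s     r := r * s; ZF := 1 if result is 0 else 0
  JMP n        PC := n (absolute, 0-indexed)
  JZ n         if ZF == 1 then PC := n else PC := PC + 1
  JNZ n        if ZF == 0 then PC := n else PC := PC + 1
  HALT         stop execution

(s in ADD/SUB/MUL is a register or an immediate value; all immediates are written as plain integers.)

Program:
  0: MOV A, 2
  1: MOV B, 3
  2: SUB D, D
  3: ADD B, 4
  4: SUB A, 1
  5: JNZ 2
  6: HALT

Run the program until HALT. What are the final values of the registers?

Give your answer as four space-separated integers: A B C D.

Answer: 0 11 0 0

Derivation:
Step 1: PC=0 exec 'MOV A, 2'. After: A=2 B=0 C=0 D=0 ZF=0 PC=1
Step 2: PC=1 exec 'MOV B, 3'. After: A=2 B=3 C=0 D=0 ZF=0 PC=2
Step 3: PC=2 exec 'SUB D, D'. After: A=2 B=3 C=0 D=0 ZF=1 PC=3
Step 4: PC=3 exec 'ADD B, 4'. After: A=2 B=7 C=0 D=0 ZF=0 PC=4
Step 5: PC=4 exec 'SUB A, 1'. After: A=1 B=7 C=0 D=0 ZF=0 PC=5
Step 6: PC=5 exec 'JNZ 2'. After: A=1 B=7 C=0 D=0 ZF=0 PC=2
Step 7: PC=2 exec 'SUB D, D'. After: A=1 B=7 C=0 D=0 ZF=1 PC=3
Step 8: PC=3 exec 'ADD B, 4'. After: A=1 B=11 C=0 D=0 ZF=0 PC=4
Step 9: PC=4 exec 'SUB A, 1'. After: A=0 B=11 C=0 D=0 ZF=1 PC=5
Step 10: PC=5 exec 'JNZ 2'. After: A=0 B=11 C=0 D=0 ZF=1 PC=6
Step 11: PC=6 exec 'HALT'. After: A=0 B=11 C=0 D=0 ZF=1 PC=6 HALTED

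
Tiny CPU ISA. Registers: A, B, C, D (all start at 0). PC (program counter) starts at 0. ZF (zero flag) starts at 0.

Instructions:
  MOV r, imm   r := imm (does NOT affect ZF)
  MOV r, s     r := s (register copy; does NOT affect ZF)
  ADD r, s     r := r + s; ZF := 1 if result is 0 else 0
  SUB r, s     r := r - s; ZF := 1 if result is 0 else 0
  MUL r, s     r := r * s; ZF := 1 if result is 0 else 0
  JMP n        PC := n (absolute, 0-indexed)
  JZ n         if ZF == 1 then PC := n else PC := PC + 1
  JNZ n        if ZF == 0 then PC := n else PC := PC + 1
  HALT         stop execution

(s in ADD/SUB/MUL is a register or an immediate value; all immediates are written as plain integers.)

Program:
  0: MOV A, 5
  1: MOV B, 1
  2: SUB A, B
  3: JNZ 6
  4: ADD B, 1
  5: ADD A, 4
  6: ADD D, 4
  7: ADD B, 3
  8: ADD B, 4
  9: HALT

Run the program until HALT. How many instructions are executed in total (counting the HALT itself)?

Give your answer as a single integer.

Answer: 8

Derivation:
Step 1: PC=0 exec 'MOV A, 5'. After: A=5 B=0 C=0 D=0 ZF=0 PC=1
Step 2: PC=1 exec 'MOV B, 1'. After: A=5 B=1 C=0 D=0 ZF=0 PC=2
Step 3: PC=2 exec 'SUB A, B'. After: A=4 B=1 C=0 D=0 ZF=0 PC=3
Step 4: PC=3 exec 'JNZ 6'. After: A=4 B=1 C=0 D=0 ZF=0 PC=6
Step 5: PC=6 exec 'ADD D, 4'. After: A=4 B=1 C=0 D=4 ZF=0 PC=7
Step 6: PC=7 exec 'ADD B, 3'. After: A=4 B=4 C=0 D=4 ZF=0 PC=8
Step 7: PC=8 exec 'ADD B, 4'. After: A=4 B=8 C=0 D=4 ZF=0 PC=9
Step 8: PC=9 exec 'HALT'. After: A=4 B=8 C=0 D=4 ZF=0 PC=9 HALTED
Total instructions executed: 8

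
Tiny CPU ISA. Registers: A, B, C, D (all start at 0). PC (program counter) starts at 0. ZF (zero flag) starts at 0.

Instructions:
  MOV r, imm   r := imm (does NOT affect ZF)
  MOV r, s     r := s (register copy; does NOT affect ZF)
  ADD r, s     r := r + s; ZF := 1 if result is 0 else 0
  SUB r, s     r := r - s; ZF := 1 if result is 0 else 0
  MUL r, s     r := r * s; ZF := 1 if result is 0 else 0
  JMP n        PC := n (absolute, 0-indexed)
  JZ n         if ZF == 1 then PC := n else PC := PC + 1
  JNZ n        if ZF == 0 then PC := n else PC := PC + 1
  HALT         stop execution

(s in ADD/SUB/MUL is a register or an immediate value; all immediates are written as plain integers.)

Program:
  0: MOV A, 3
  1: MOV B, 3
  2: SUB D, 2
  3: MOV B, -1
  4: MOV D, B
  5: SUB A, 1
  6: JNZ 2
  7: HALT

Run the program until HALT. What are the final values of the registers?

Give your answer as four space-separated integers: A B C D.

Answer: 0 -1 0 -1

Derivation:
Step 1: PC=0 exec 'MOV A, 3'. After: A=3 B=0 C=0 D=0 ZF=0 PC=1
Step 2: PC=1 exec 'MOV B, 3'. After: A=3 B=3 C=0 D=0 ZF=0 PC=2
Step 3: PC=2 exec 'SUB D, 2'. After: A=3 B=3 C=0 D=-2 ZF=0 PC=3
Step 4: PC=3 exec 'MOV B, -1'. After: A=3 B=-1 C=0 D=-2 ZF=0 PC=4
Step 5: PC=4 exec 'MOV D, B'. After: A=3 B=-1 C=0 D=-1 ZF=0 PC=5
Step 6: PC=5 exec 'SUB A, 1'. After: A=2 B=-1 C=0 D=-1 ZF=0 PC=6
Step 7: PC=6 exec 'JNZ 2'. After: A=2 B=-1 C=0 D=-1 ZF=0 PC=2
Step 8: PC=2 exec 'SUB D, 2'. After: A=2 B=-1 C=0 D=-3 ZF=0 PC=3
Step 9: PC=3 exec 'MOV B, -1'. After: A=2 B=-1 C=0 D=-3 ZF=0 PC=4
Step 10: PC=4 exec 'MOV D, B'. After: A=2 B=-1 C=0 D=-1 ZF=0 PC=5
Step 11: PC=5 exec 'SUB A, 1'. After: A=1 B=-1 C=0 D=-1 ZF=0 PC=6
Step 12: PC=6 exec 'JNZ 2'. After: A=1 B=-1 C=0 D=-1 ZF=0 PC=2
Step 13: PC=2 exec 'SUB D, 2'. After: A=1 B=-1 C=0 D=-3 ZF=0 PC=3
Step 14: PC=3 exec 'MOV B, -1'. After: A=1 B=-1 C=0 D=-3 ZF=0 PC=4
Step 15: PC=4 exec 'MOV D, B'. After: A=1 B=-1 C=0 D=-1 ZF=0 PC=5
Step 16: PC=5 exec 'SUB A, 1'. After: A=0 B=-1 C=0 D=-1 ZF=1 PC=6
Step 17: PC=6 exec 'JNZ 2'. After: A=0 B=-1 C=0 D=-1 ZF=1 PC=7
Step 18: PC=7 exec 'HALT'. After: A=0 B=-1 C=0 D=-1 ZF=1 PC=7 HALTED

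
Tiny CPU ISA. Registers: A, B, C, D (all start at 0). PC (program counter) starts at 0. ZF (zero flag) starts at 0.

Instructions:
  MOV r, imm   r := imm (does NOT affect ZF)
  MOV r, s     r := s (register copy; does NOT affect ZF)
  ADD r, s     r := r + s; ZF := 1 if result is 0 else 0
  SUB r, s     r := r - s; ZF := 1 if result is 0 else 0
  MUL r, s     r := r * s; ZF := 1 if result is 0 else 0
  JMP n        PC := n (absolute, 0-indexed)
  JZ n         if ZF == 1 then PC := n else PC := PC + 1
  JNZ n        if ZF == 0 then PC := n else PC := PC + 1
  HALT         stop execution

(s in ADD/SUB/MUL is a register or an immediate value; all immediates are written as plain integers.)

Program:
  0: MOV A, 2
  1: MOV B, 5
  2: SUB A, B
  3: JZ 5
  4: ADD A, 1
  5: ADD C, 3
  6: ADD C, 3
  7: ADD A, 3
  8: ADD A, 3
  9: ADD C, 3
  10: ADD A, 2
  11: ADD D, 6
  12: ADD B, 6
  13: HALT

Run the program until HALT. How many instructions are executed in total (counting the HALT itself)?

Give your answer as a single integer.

Answer: 14

Derivation:
Step 1: PC=0 exec 'MOV A, 2'. After: A=2 B=0 C=0 D=0 ZF=0 PC=1
Step 2: PC=1 exec 'MOV B, 5'. After: A=2 B=5 C=0 D=0 ZF=0 PC=2
Step 3: PC=2 exec 'SUB A, B'. After: A=-3 B=5 C=0 D=0 ZF=0 PC=3
Step 4: PC=3 exec 'JZ 5'. After: A=-3 B=5 C=0 D=0 ZF=0 PC=4
Step 5: PC=4 exec 'ADD A, 1'. After: A=-2 B=5 C=0 D=0 ZF=0 PC=5
Step 6: PC=5 exec 'ADD C, 3'. After: A=-2 B=5 C=3 D=0 ZF=0 PC=6
Step 7: PC=6 exec 'ADD C, 3'. After: A=-2 B=5 C=6 D=0 ZF=0 PC=7
Step 8: PC=7 exec 'ADD A, 3'. After: A=1 B=5 C=6 D=0 ZF=0 PC=8
Step 9: PC=8 exec 'ADD A, 3'. After: A=4 B=5 C=6 D=0 ZF=0 PC=9
Step 10: PC=9 exec 'ADD C, 3'. After: A=4 B=5 C=9 D=0 ZF=0 PC=10
Step 11: PC=10 exec 'ADD A, 2'. After: A=6 B=5 C=9 D=0 ZF=0 PC=11
Step 12: PC=11 exec 'ADD D, 6'. After: A=6 B=5 C=9 D=6 ZF=0 PC=12
Step 13: PC=12 exec 'ADD B, 6'. After: A=6 B=11 C=9 D=6 ZF=0 PC=13
Step 14: PC=13 exec 'HALT'. After: A=6 B=11 C=9 D=6 ZF=0 PC=13 HALTED
Total instructions executed: 14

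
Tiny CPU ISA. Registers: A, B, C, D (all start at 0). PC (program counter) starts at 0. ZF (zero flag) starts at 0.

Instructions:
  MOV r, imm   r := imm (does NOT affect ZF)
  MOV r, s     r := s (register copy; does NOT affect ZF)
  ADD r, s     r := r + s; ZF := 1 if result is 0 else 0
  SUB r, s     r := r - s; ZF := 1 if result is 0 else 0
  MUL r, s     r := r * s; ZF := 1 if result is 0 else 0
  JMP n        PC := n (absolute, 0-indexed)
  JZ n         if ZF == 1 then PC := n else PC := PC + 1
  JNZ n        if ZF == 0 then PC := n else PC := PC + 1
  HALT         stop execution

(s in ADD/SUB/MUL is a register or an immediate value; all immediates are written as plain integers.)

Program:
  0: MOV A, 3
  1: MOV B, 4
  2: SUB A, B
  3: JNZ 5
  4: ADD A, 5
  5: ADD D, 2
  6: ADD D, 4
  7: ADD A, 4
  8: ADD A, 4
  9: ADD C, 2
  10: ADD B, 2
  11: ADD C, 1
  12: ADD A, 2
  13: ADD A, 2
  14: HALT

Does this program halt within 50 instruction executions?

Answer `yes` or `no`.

Step 1: PC=0 exec 'MOV A, 3'. After: A=3 B=0 C=0 D=0 ZF=0 PC=1
Step 2: PC=1 exec 'MOV B, 4'. After: A=3 B=4 C=0 D=0 ZF=0 PC=2
Step 3: PC=2 exec 'SUB A, B'. After: A=-1 B=4 C=0 D=0 ZF=0 PC=3
Step 4: PC=3 exec 'JNZ 5'. After: A=-1 B=4 C=0 D=0 ZF=0 PC=5
Step 5: PC=5 exec 'ADD D, 2'. After: A=-1 B=4 C=0 D=2 ZF=0 PC=6
Step 6: PC=6 exec 'ADD D, 4'. After: A=-1 B=4 C=0 D=6 ZF=0 PC=7
Step 7: PC=7 exec 'ADD A, 4'. After: A=3 B=4 C=0 D=6 ZF=0 PC=8
Step 8: PC=8 exec 'ADD A, 4'. After: A=7 B=4 C=0 D=6 ZF=0 PC=9
Step 9: PC=9 exec 'ADD C, 2'. After: A=7 B=4 C=2 D=6 ZF=0 PC=10
Step 10: PC=10 exec 'ADD B, 2'. After: A=7 B=6 C=2 D=6 ZF=0 PC=11
Step 11: PC=11 exec 'ADD C, 1'. After: A=7 B=6 C=3 D=6 ZF=0 PC=12
Step 12: PC=12 exec 'ADD A, 2'. After: A=9 B=6 C=3 D=6 ZF=0 PC=13
Step 13: PC=13 exec 'ADD A, 2'. After: A=11 B=6 C=3 D=6 ZF=0 PC=14
Step 14: PC=14 exec 'HALT'. After: A=11 B=6 C=3 D=6 ZF=0 PC=14 HALTED

Answer: yes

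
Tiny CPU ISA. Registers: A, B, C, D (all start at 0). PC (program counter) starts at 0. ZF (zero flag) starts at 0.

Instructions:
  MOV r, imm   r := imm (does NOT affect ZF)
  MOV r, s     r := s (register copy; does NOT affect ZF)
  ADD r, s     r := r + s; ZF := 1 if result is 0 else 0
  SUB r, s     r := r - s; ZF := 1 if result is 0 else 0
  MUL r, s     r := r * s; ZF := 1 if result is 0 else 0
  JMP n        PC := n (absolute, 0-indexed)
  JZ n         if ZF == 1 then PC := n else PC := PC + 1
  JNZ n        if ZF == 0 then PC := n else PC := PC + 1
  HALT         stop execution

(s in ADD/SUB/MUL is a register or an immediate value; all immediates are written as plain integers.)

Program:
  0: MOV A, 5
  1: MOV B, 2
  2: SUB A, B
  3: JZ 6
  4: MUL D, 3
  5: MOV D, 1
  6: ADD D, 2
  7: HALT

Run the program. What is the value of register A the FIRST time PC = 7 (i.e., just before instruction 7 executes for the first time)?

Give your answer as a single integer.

Step 1: PC=0 exec 'MOV A, 5'. After: A=5 B=0 C=0 D=0 ZF=0 PC=1
Step 2: PC=1 exec 'MOV B, 2'. After: A=5 B=2 C=0 D=0 ZF=0 PC=2
Step 3: PC=2 exec 'SUB A, B'. After: A=3 B=2 C=0 D=0 ZF=0 PC=3
Step 4: PC=3 exec 'JZ 6'. After: A=3 B=2 C=0 D=0 ZF=0 PC=4
Step 5: PC=4 exec 'MUL D, 3'. After: A=3 B=2 C=0 D=0 ZF=1 PC=5
Step 6: PC=5 exec 'MOV D, 1'. After: A=3 B=2 C=0 D=1 ZF=1 PC=6
Step 7: PC=6 exec 'ADD D, 2'. After: A=3 B=2 C=0 D=3 ZF=0 PC=7
First time PC=7: A=3

3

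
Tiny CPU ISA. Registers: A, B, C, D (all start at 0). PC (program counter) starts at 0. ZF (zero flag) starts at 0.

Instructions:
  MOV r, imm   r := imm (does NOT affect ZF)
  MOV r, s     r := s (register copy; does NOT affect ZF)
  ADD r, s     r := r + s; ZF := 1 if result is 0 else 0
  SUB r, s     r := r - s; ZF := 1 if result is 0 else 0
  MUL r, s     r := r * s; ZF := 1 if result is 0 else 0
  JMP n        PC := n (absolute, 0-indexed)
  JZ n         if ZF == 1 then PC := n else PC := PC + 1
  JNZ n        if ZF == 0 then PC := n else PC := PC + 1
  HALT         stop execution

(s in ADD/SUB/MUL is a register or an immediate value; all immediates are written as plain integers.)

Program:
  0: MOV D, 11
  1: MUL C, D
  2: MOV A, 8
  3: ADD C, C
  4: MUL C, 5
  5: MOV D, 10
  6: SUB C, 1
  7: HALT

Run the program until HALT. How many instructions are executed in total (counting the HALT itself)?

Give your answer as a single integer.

Step 1: PC=0 exec 'MOV D, 11'. After: A=0 B=0 C=0 D=11 ZF=0 PC=1
Step 2: PC=1 exec 'MUL C, D'. After: A=0 B=0 C=0 D=11 ZF=1 PC=2
Step 3: PC=2 exec 'MOV A, 8'. After: A=8 B=0 C=0 D=11 ZF=1 PC=3
Step 4: PC=3 exec 'ADD C, C'. After: A=8 B=0 C=0 D=11 ZF=1 PC=4
Step 5: PC=4 exec 'MUL C, 5'. After: A=8 B=0 C=0 D=11 ZF=1 PC=5
Step 6: PC=5 exec 'MOV D, 10'. After: A=8 B=0 C=0 D=10 ZF=1 PC=6
Step 7: PC=6 exec 'SUB C, 1'. After: A=8 B=0 C=-1 D=10 ZF=0 PC=7
Step 8: PC=7 exec 'HALT'. After: A=8 B=0 C=-1 D=10 ZF=0 PC=7 HALTED
Total instructions executed: 8

Answer: 8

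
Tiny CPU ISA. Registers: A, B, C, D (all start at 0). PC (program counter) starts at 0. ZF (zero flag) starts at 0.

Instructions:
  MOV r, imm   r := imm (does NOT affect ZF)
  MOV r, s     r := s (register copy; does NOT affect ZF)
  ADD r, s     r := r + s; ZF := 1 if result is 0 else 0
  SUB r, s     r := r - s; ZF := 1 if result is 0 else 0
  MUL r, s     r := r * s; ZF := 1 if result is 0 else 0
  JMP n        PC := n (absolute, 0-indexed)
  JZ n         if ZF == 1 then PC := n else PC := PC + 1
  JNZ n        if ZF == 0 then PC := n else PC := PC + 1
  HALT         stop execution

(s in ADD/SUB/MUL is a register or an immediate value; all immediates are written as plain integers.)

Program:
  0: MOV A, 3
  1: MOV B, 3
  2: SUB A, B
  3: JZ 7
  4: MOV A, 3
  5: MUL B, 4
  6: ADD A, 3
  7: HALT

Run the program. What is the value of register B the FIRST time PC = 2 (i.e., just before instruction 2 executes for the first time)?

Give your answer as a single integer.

Step 1: PC=0 exec 'MOV A, 3'. After: A=3 B=0 C=0 D=0 ZF=0 PC=1
Step 2: PC=1 exec 'MOV B, 3'. After: A=3 B=3 C=0 D=0 ZF=0 PC=2
First time PC=2: B=3

3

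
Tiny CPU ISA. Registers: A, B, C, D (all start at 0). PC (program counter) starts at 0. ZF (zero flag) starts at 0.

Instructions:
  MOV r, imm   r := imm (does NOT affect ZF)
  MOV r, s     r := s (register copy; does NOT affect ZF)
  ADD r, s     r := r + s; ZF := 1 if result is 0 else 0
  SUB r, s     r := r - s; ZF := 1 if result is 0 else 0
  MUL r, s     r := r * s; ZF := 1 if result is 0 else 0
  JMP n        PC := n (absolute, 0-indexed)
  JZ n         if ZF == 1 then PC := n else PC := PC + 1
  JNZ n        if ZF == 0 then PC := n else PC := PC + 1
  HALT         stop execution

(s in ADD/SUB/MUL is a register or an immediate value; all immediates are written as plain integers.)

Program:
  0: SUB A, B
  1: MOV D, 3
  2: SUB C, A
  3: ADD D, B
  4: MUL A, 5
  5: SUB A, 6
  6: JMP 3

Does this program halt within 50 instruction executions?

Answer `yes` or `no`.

Step 1: PC=0 exec 'SUB A, B'. After: A=0 B=0 C=0 D=0 ZF=1 PC=1
Step 2: PC=1 exec 'MOV D, 3'. After: A=0 B=0 C=0 D=3 ZF=1 PC=2
Step 3: PC=2 exec 'SUB C, A'. After: A=0 B=0 C=0 D=3 ZF=1 PC=3
Step 4: PC=3 exec 'ADD D, B'. After: A=0 B=0 C=0 D=3 ZF=0 PC=4
Step 5: PC=4 exec 'MUL A, 5'. After: A=0 B=0 C=0 D=3 ZF=1 PC=5
Step 6: PC=5 exec 'SUB A, 6'. After: A=-6 B=0 C=0 D=3 ZF=0 PC=6
Step 7: PC=6 exec 'JMP 3'. After: A=-6 B=0 C=0 D=3 ZF=0 PC=3
Step 8: PC=3 exec 'ADD D, B'. After: A=-6 B=0 C=0 D=3 ZF=0 PC=4
Step 9: PC=4 exec 'MUL A, 5'. After: A=-30 B=0 C=0 D=3 ZF=0 PC=5
Step 10: PC=5 exec 'SUB A, 6'. After: A=-36 B=0 C=0 D=3 ZF=0 PC=6
Step 11: PC=6 exec 'JMP 3'. After: A=-36 B=0 C=0 D=3 ZF=0 PC=3
Step 12: PC=3 exec 'ADD D, B'. After: A=-36 B=0 C=0 D=3 ZF=0 PC=4
Step 13: PC=4 exec 'MUL A, 5'. After: A=-180 B=0 C=0 D=3 ZF=0 PC=5
Step 14: PC=5 exec 'SUB A, 6'. After: A=-186 B=0 C=0 D=3 ZF=0 PC=6
Step 15: PC=6 exec 'JMP 3'. After: A=-186 B=0 C=0 D=3 ZF=0 PC=3
After 50 steps: not halted. PC revisits the same instructions with no path to HALT; will never halt.

Answer: no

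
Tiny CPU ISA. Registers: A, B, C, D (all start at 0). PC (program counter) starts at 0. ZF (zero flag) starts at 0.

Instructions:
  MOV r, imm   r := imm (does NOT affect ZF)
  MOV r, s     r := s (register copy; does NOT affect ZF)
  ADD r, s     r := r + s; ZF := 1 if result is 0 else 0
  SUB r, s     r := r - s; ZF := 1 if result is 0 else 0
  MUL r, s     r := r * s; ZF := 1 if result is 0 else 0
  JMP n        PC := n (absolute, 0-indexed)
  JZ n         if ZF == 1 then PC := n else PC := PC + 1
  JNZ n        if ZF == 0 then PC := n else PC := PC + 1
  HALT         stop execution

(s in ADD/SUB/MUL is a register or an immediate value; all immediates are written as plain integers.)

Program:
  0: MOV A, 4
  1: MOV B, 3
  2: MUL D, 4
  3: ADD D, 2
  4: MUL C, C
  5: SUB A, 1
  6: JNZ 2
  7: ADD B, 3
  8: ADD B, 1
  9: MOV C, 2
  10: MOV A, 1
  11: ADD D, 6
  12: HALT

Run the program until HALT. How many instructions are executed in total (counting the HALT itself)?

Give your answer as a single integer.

Step 1: PC=0 exec 'MOV A, 4'. After: A=4 B=0 C=0 D=0 ZF=0 PC=1
Step 2: PC=1 exec 'MOV B, 3'. After: A=4 B=3 C=0 D=0 ZF=0 PC=2
Step 3: PC=2 exec 'MUL D, 4'. After: A=4 B=3 C=0 D=0 ZF=1 PC=3
Step 4: PC=3 exec 'ADD D, 2'. After: A=4 B=3 C=0 D=2 ZF=0 PC=4
Step 5: PC=4 exec 'MUL C, C'. After: A=4 B=3 C=0 D=2 ZF=1 PC=5
Step 6: PC=5 exec 'SUB A, 1'. After: A=3 B=3 C=0 D=2 ZF=0 PC=6
Step 7: PC=6 exec 'JNZ 2'. After: A=3 B=3 C=0 D=2 ZF=0 PC=2
Step 8: PC=2 exec 'MUL D, 4'. After: A=3 B=3 C=0 D=8 ZF=0 PC=3
Step 9: PC=3 exec 'ADD D, 2'. After: A=3 B=3 C=0 D=10 ZF=0 PC=4
Step 10: PC=4 exec 'MUL C, C'. After: A=3 B=3 C=0 D=10 ZF=1 PC=5
Step 11: PC=5 exec 'SUB A, 1'. After: A=2 B=3 C=0 D=10 ZF=0 PC=6
Step 12: PC=6 exec 'JNZ 2'. After: A=2 B=3 C=0 D=10 ZF=0 PC=2
Step 13: PC=2 exec 'MUL D, 4'. After: A=2 B=3 C=0 D=40 ZF=0 PC=3
Step 14: PC=3 exec 'ADD D, 2'. After: A=2 B=3 C=0 D=42 ZF=0 PC=4
Step 15: PC=4 exec 'MUL C, C'. After: A=2 B=3 C=0 D=42 ZF=1 PC=5
Step 16: PC=5 exec 'SUB A, 1'. After: A=1 B=3 C=0 D=42 ZF=0 PC=6
Step 17: PC=6 exec 'JNZ 2'. After: A=1 B=3 C=0 D=42 ZF=0 PC=2
Step 18: PC=2 exec 'MUL D, 4'. After: A=1 B=3 C=0 D=168 ZF=0 PC=3
Step 19: PC=3 exec 'ADD D, 2'. After: A=1 B=3 C=0 D=170 ZF=0 PC=4
Step 20: PC=4 exec 'MUL C, C'. After: A=1 B=3 C=0 D=170 ZF=1 PC=5
Step 21: PC=5 exec 'SUB A, 1'. After: A=0 B=3 C=0 D=170 ZF=1 PC=6
Step 22: PC=6 exec 'JNZ 2'. After: A=0 B=3 C=0 D=170 ZF=1 PC=7
Step 23: PC=7 exec 'ADD B, 3'. After: A=0 B=6 C=0 D=170 ZF=0 PC=8
Step 24: PC=8 exec 'ADD B, 1'. After: A=0 B=7 C=0 D=170 ZF=0 PC=9
Step 25: PC=9 exec 'MOV C, 2'. After: A=0 B=7 C=2 D=170 ZF=0 PC=10
Step 26: PC=10 exec 'MOV A, 1'. After: A=1 B=7 C=2 D=170 ZF=0 PC=11
Step 27: PC=11 exec 'ADD D, 6'. After: A=1 B=7 C=2 D=176 ZF=0 PC=12
Step 28: PC=12 exec 'HALT'. After: A=1 B=7 C=2 D=176 ZF=0 PC=12 HALTED
Total instructions executed: 28

Answer: 28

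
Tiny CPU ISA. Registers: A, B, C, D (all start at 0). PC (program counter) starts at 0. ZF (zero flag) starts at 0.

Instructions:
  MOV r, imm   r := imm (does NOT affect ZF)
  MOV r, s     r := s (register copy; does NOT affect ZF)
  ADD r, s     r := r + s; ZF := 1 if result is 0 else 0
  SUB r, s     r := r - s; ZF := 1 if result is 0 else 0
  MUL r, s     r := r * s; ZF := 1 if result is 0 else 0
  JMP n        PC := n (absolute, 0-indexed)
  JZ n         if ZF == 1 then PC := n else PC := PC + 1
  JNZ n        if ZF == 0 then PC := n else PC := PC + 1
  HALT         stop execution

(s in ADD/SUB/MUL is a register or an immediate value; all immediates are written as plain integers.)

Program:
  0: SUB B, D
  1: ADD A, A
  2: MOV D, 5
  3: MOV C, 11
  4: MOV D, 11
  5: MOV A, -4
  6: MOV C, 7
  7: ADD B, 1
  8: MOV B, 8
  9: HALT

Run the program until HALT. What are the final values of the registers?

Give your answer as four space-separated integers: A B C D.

Answer: -4 8 7 11

Derivation:
Step 1: PC=0 exec 'SUB B, D'. After: A=0 B=0 C=0 D=0 ZF=1 PC=1
Step 2: PC=1 exec 'ADD A, A'. After: A=0 B=0 C=0 D=0 ZF=1 PC=2
Step 3: PC=2 exec 'MOV D, 5'. After: A=0 B=0 C=0 D=5 ZF=1 PC=3
Step 4: PC=3 exec 'MOV C, 11'. After: A=0 B=0 C=11 D=5 ZF=1 PC=4
Step 5: PC=4 exec 'MOV D, 11'. After: A=0 B=0 C=11 D=11 ZF=1 PC=5
Step 6: PC=5 exec 'MOV A, -4'. After: A=-4 B=0 C=11 D=11 ZF=1 PC=6
Step 7: PC=6 exec 'MOV C, 7'. After: A=-4 B=0 C=7 D=11 ZF=1 PC=7
Step 8: PC=7 exec 'ADD B, 1'. After: A=-4 B=1 C=7 D=11 ZF=0 PC=8
Step 9: PC=8 exec 'MOV B, 8'. After: A=-4 B=8 C=7 D=11 ZF=0 PC=9
Step 10: PC=9 exec 'HALT'. After: A=-4 B=8 C=7 D=11 ZF=0 PC=9 HALTED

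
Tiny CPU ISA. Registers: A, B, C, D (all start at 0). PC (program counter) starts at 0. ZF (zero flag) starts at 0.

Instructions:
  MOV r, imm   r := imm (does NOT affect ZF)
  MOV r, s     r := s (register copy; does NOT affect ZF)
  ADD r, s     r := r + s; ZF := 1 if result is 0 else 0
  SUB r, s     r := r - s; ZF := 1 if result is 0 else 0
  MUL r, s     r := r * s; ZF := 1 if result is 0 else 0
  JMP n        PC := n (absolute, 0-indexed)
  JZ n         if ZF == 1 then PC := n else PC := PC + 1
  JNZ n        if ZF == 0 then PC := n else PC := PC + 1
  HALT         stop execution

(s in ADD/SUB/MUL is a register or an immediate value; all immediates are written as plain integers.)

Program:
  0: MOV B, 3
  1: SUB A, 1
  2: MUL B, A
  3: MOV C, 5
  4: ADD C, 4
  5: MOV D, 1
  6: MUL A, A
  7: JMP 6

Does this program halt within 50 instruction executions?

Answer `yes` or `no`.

Step 1: PC=0 exec 'MOV B, 3'. After: A=0 B=3 C=0 D=0 ZF=0 PC=1
Step 2: PC=1 exec 'SUB A, 1'. After: A=-1 B=3 C=0 D=0 ZF=0 PC=2
Step 3: PC=2 exec 'MUL B, A'. After: A=-1 B=-3 C=0 D=0 ZF=0 PC=3
Step 4: PC=3 exec 'MOV C, 5'. After: A=-1 B=-3 C=5 D=0 ZF=0 PC=4
Step 5: PC=4 exec 'ADD C, 4'. After: A=-1 B=-3 C=9 D=0 ZF=0 PC=5
Step 6: PC=5 exec 'MOV D, 1'. After: A=-1 B=-3 C=9 D=1 ZF=0 PC=6
Step 7: PC=6 exec 'MUL A, A'. After: A=1 B=-3 C=9 D=1 ZF=0 PC=7
Step 8: PC=7 exec 'JMP 6'. After: A=1 B=-3 C=9 D=1 ZF=0 PC=6
Step 9: PC=6 exec 'MUL A, A'. After: A=1 B=-3 C=9 D=1 ZF=0 PC=7
State after step 9 equals state after step 7: the program is in a cycle of length 2 and will never halt.

Answer: no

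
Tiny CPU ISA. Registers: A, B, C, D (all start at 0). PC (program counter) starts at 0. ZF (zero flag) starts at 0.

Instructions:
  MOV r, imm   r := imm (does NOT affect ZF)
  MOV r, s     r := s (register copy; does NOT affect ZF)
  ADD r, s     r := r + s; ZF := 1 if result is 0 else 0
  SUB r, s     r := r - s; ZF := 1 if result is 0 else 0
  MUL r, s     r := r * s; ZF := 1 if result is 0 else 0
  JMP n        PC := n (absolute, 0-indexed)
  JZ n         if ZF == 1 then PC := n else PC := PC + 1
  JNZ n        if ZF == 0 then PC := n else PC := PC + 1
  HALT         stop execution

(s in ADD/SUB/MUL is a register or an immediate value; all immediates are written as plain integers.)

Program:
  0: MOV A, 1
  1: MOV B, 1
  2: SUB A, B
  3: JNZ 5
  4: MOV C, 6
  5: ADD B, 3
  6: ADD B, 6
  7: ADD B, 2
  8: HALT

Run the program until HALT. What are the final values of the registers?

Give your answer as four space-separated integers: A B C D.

Answer: 0 12 6 0

Derivation:
Step 1: PC=0 exec 'MOV A, 1'. After: A=1 B=0 C=0 D=0 ZF=0 PC=1
Step 2: PC=1 exec 'MOV B, 1'. After: A=1 B=1 C=0 D=0 ZF=0 PC=2
Step 3: PC=2 exec 'SUB A, B'. After: A=0 B=1 C=0 D=0 ZF=1 PC=3
Step 4: PC=3 exec 'JNZ 5'. After: A=0 B=1 C=0 D=0 ZF=1 PC=4
Step 5: PC=4 exec 'MOV C, 6'. After: A=0 B=1 C=6 D=0 ZF=1 PC=5
Step 6: PC=5 exec 'ADD B, 3'. After: A=0 B=4 C=6 D=0 ZF=0 PC=6
Step 7: PC=6 exec 'ADD B, 6'. After: A=0 B=10 C=6 D=0 ZF=0 PC=7
Step 8: PC=7 exec 'ADD B, 2'. After: A=0 B=12 C=6 D=0 ZF=0 PC=8
Step 9: PC=8 exec 'HALT'. After: A=0 B=12 C=6 D=0 ZF=0 PC=8 HALTED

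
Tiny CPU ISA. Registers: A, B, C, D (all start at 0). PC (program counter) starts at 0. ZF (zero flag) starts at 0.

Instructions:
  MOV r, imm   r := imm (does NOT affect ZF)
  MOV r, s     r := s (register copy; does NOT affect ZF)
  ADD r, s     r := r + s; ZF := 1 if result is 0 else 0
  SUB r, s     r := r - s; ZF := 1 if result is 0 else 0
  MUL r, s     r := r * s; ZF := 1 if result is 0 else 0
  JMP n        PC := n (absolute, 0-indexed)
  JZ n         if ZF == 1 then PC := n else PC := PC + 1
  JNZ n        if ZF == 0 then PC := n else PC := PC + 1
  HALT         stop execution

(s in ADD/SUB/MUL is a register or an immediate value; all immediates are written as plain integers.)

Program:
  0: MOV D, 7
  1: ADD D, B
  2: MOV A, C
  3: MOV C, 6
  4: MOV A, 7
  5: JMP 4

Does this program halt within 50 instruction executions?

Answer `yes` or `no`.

Step 1: PC=0 exec 'MOV D, 7'. After: A=0 B=0 C=0 D=7 ZF=0 PC=1
Step 2: PC=1 exec 'ADD D, B'. After: A=0 B=0 C=0 D=7 ZF=0 PC=2
Step 3: PC=2 exec 'MOV A, C'. After: A=0 B=0 C=0 D=7 ZF=0 PC=3
Step 4: PC=3 exec 'MOV C, 6'. After: A=0 B=0 C=6 D=7 ZF=0 PC=4
Step 5: PC=4 exec 'MOV A, 7'. After: A=7 B=0 C=6 D=7 ZF=0 PC=5
Step 6: PC=5 exec 'JMP 4'. After: A=7 B=0 C=6 D=7 ZF=0 PC=4
Step 7: PC=4 exec 'MOV A, 7'. After: A=7 B=0 C=6 D=7 ZF=0 PC=5
State after step 7 equals state after step 5: the program is in a cycle of length 2 and will never halt.

Answer: no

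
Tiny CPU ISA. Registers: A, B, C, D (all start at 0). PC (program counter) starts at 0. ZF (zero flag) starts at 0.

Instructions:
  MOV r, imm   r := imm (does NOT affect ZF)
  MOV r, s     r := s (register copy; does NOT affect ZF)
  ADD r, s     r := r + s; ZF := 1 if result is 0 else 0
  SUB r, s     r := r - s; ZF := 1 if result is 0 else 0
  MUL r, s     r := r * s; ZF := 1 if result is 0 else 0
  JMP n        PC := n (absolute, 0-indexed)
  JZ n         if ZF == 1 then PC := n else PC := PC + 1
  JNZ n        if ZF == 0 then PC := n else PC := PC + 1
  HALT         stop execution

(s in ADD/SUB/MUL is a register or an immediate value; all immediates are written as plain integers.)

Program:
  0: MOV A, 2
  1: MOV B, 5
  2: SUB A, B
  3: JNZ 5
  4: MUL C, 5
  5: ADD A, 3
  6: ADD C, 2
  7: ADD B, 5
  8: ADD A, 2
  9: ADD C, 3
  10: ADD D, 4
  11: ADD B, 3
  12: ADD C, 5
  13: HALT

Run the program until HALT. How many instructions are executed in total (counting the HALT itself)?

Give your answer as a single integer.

Answer: 13

Derivation:
Step 1: PC=0 exec 'MOV A, 2'. After: A=2 B=0 C=0 D=0 ZF=0 PC=1
Step 2: PC=1 exec 'MOV B, 5'. After: A=2 B=5 C=0 D=0 ZF=0 PC=2
Step 3: PC=2 exec 'SUB A, B'. After: A=-3 B=5 C=0 D=0 ZF=0 PC=3
Step 4: PC=3 exec 'JNZ 5'. After: A=-3 B=5 C=0 D=0 ZF=0 PC=5
Step 5: PC=5 exec 'ADD A, 3'. After: A=0 B=5 C=0 D=0 ZF=1 PC=6
Step 6: PC=6 exec 'ADD C, 2'. After: A=0 B=5 C=2 D=0 ZF=0 PC=7
Step 7: PC=7 exec 'ADD B, 5'. After: A=0 B=10 C=2 D=0 ZF=0 PC=8
Step 8: PC=8 exec 'ADD A, 2'. After: A=2 B=10 C=2 D=0 ZF=0 PC=9
Step 9: PC=9 exec 'ADD C, 3'. After: A=2 B=10 C=5 D=0 ZF=0 PC=10
Step 10: PC=10 exec 'ADD D, 4'. After: A=2 B=10 C=5 D=4 ZF=0 PC=11
Step 11: PC=11 exec 'ADD B, 3'. After: A=2 B=13 C=5 D=4 ZF=0 PC=12
Step 12: PC=12 exec 'ADD C, 5'. After: A=2 B=13 C=10 D=4 ZF=0 PC=13
Step 13: PC=13 exec 'HALT'. After: A=2 B=13 C=10 D=4 ZF=0 PC=13 HALTED
Total instructions executed: 13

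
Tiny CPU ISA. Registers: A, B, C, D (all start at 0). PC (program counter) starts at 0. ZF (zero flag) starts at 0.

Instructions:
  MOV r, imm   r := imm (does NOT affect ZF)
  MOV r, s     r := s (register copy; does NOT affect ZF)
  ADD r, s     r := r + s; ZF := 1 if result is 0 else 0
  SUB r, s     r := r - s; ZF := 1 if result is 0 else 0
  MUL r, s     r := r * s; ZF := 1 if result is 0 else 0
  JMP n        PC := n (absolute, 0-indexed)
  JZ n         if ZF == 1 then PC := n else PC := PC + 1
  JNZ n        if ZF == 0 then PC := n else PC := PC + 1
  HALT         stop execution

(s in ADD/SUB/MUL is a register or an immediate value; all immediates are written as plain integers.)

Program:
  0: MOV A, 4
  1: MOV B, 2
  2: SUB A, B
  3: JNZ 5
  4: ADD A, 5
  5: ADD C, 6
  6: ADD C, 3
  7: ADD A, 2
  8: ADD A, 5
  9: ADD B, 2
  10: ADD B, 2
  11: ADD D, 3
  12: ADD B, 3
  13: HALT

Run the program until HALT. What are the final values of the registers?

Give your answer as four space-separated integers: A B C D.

Step 1: PC=0 exec 'MOV A, 4'. After: A=4 B=0 C=0 D=0 ZF=0 PC=1
Step 2: PC=1 exec 'MOV B, 2'. After: A=4 B=2 C=0 D=0 ZF=0 PC=2
Step 3: PC=2 exec 'SUB A, B'. After: A=2 B=2 C=0 D=0 ZF=0 PC=3
Step 4: PC=3 exec 'JNZ 5'. After: A=2 B=2 C=0 D=0 ZF=0 PC=5
Step 5: PC=5 exec 'ADD C, 6'. After: A=2 B=2 C=6 D=0 ZF=0 PC=6
Step 6: PC=6 exec 'ADD C, 3'. After: A=2 B=2 C=9 D=0 ZF=0 PC=7
Step 7: PC=7 exec 'ADD A, 2'. After: A=4 B=2 C=9 D=0 ZF=0 PC=8
Step 8: PC=8 exec 'ADD A, 5'. After: A=9 B=2 C=9 D=0 ZF=0 PC=9
Step 9: PC=9 exec 'ADD B, 2'. After: A=9 B=4 C=9 D=0 ZF=0 PC=10
Step 10: PC=10 exec 'ADD B, 2'. After: A=9 B=6 C=9 D=0 ZF=0 PC=11
Step 11: PC=11 exec 'ADD D, 3'. After: A=9 B=6 C=9 D=3 ZF=0 PC=12
Step 12: PC=12 exec 'ADD B, 3'. After: A=9 B=9 C=9 D=3 ZF=0 PC=13
Step 13: PC=13 exec 'HALT'. After: A=9 B=9 C=9 D=3 ZF=0 PC=13 HALTED

Answer: 9 9 9 3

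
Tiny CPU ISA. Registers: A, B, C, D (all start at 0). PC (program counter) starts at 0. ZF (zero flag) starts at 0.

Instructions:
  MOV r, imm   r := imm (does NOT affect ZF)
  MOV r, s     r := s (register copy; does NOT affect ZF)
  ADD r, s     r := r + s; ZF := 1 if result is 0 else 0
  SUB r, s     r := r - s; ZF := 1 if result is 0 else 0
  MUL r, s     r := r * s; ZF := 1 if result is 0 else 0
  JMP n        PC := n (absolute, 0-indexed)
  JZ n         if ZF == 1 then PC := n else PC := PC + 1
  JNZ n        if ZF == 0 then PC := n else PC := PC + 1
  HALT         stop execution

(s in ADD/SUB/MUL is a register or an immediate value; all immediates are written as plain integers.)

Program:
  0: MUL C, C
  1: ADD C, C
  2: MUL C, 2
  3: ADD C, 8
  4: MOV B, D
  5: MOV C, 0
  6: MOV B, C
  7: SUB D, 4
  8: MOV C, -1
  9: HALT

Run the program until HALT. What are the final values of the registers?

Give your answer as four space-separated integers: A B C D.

Step 1: PC=0 exec 'MUL C, C'. After: A=0 B=0 C=0 D=0 ZF=1 PC=1
Step 2: PC=1 exec 'ADD C, C'. After: A=0 B=0 C=0 D=0 ZF=1 PC=2
Step 3: PC=2 exec 'MUL C, 2'. After: A=0 B=0 C=0 D=0 ZF=1 PC=3
Step 4: PC=3 exec 'ADD C, 8'. After: A=0 B=0 C=8 D=0 ZF=0 PC=4
Step 5: PC=4 exec 'MOV B, D'. After: A=0 B=0 C=8 D=0 ZF=0 PC=5
Step 6: PC=5 exec 'MOV C, 0'. After: A=0 B=0 C=0 D=0 ZF=0 PC=6
Step 7: PC=6 exec 'MOV B, C'. After: A=0 B=0 C=0 D=0 ZF=0 PC=7
Step 8: PC=7 exec 'SUB D, 4'. After: A=0 B=0 C=0 D=-4 ZF=0 PC=8
Step 9: PC=8 exec 'MOV C, -1'. After: A=0 B=0 C=-1 D=-4 ZF=0 PC=9
Step 10: PC=9 exec 'HALT'. After: A=0 B=0 C=-1 D=-4 ZF=0 PC=9 HALTED

Answer: 0 0 -1 -4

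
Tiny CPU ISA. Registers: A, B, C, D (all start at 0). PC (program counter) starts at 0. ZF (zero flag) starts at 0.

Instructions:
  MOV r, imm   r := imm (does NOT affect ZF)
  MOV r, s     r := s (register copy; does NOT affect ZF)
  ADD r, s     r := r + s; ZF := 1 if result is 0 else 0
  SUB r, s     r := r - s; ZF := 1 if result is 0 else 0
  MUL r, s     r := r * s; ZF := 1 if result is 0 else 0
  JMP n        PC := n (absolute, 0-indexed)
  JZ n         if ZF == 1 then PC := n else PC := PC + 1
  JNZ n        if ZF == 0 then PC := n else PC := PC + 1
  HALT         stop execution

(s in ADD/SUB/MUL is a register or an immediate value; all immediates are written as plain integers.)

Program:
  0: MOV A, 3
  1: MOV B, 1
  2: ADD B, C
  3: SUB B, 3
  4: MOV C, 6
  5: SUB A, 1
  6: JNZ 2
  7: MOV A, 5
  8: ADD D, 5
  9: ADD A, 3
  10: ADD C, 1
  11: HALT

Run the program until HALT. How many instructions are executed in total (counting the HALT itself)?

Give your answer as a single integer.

Step 1: PC=0 exec 'MOV A, 3'. After: A=3 B=0 C=0 D=0 ZF=0 PC=1
Step 2: PC=1 exec 'MOV B, 1'. After: A=3 B=1 C=0 D=0 ZF=0 PC=2
Step 3: PC=2 exec 'ADD B, C'. After: A=3 B=1 C=0 D=0 ZF=0 PC=3
Step 4: PC=3 exec 'SUB B, 3'. After: A=3 B=-2 C=0 D=0 ZF=0 PC=4
Step 5: PC=4 exec 'MOV C, 6'. After: A=3 B=-2 C=6 D=0 ZF=0 PC=5
Step 6: PC=5 exec 'SUB A, 1'. After: A=2 B=-2 C=6 D=0 ZF=0 PC=6
Step 7: PC=6 exec 'JNZ 2'. After: A=2 B=-2 C=6 D=0 ZF=0 PC=2
Step 8: PC=2 exec 'ADD B, C'. After: A=2 B=4 C=6 D=0 ZF=0 PC=3
Step 9: PC=3 exec 'SUB B, 3'. After: A=2 B=1 C=6 D=0 ZF=0 PC=4
Step 10: PC=4 exec 'MOV C, 6'. After: A=2 B=1 C=6 D=0 ZF=0 PC=5
Step 11: PC=5 exec 'SUB A, 1'. After: A=1 B=1 C=6 D=0 ZF=0 PC=6
Step 12: PC=6 exec 'JNZ 2'. After: A=1 B=1 C=6 D=0 ZF=0 PC=2
Step 13: PC=2 exec 'ADD B, C'. After: A=1 B=7 C=6 D=0 ZF=0 PC=3
Step 14: PC=3 exec 'SUB B, 3'. After: A=1 B=4 C=6 D=0 ZF=0 PC=4
Step 15: PC=4 exec 'MOV C, 6'. After: A=1 B=4 C=6 D=0 ZF=0 PC=5
Step 16: PC=5 exec 'SUB A, 1'. After: A=0 B=4 C=6 D=0 ZF=1 PC=6
Step 17: PC=6 exec 'JNZ 2'. After: A=0 B=4 C=6 D=0 ZF=1 PC=7
Step 18: PC=7 exec 'MOV A, 5'. After: A=5 B=4 C=6 D=0 ZF=1 PC=8
Step 19: PC=8 exec 'ADD D, 5'. After: A=5 B=4 C=6 D=5 ZF=0 PC=9
Step 20: PC=9 exec 'ADD A, 3'. After: A=8 B=4 C=6 D=5 ZF=0 PC=10
Step 21: PC=10 exec 'ADD C, 1'. After: A=8 B=4 C=7 D=5 ZF=0 PC=11
Step 22: PC=11 exec 'HALT'. After: A=8 B=4 C=7 D=5 ZF=0 PC=11 HALTED
Total instructions executed: 22

Answer: 22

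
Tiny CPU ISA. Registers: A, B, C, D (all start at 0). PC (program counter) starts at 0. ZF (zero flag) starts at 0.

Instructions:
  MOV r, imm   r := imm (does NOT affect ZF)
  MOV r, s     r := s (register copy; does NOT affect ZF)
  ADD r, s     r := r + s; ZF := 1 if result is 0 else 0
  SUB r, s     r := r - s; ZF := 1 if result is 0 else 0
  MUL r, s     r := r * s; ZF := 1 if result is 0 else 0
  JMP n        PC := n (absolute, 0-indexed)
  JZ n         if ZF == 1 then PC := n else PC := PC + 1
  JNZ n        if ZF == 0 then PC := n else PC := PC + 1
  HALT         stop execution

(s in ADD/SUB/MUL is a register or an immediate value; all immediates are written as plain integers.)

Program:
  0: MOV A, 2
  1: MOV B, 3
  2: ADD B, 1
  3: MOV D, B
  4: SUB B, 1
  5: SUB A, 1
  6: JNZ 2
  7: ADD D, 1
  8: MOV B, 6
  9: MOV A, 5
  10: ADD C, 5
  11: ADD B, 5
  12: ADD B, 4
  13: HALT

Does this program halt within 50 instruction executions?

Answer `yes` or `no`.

Step 1: PC=0 exec 'MOV A, 2'. After: A=2 B=0 C=0 D=0 ZF=0 PC=1
Step 2: PC=1 exec 'MOV B, 3'. After: A=2 B=3 C=0 D=0 ZF=0 PC=2
Step 3: PC=2 exec 'ADD B, 1'. After: A=2 B=4 C=0 D=0 ZF=0 PC=3
Step 4: PC=3 exec 'MOV D, B'. After: A=2 B=4 C=0 D=4 ZF=0 PC=4
Step 5: PC=4 exec 'SUB B, 1'. After: A=2 B=3 C=0 D=4 ZF=0 PC=5
Step 6: PC=5 exec 'SUB A, 1'. After: A=1 B=3 C=0 D=4 ZF=0 PC=6
Step 7: PC=6 exec 'JNZ 2'. After: A=1 B=3 C=0 D=4 ZF=0 PC=2
Step 8: PC=2 exec 'ADD B, 1'. After: A=1 B=4 C=0 D=4 ZF=0 PC=3
Step 9: PC=3 exec 'MOV D, B'. After: A=1 B=4 C=0 D=4 ZF=0 PC=4
Step 10: PC=4 exec 'SUB B, 1'. After: A=1 B=3 C=0 D=4 ZF=0 PC=5
Step 11: PC=5 exec 'SUB A, 1'. After: A=0 B=3 C=0 D=4 ZF=1 PC=6
Step 12: PC=6 exec 'JNZ 2'. After: A=0 B=3 C=0 D=4 ZF=1 PC=7
Step 13: PC=7 exec 'ADD D, 1'. After: A=0 B=3 C=0 D=5 ZF=0 PC=8
Step 14: PC=8 exec 'MOV B, 6'. After: A=0 B=6 C=0 D=5 ZF=0 PC=9
Step 15: PC=9 exec 'MOV A, 5'. After: A=5 B=6 C=0 D=5 ZF=0 PC=10
Step 16: PC=10 exec 'ADD C, 5'. After: A=5 B=6 C=5 D=5 ZF=0 PC=11
Step 17: PC=11 exec 'ADD B, 5'. After: A=5 B=11 C=5 D=5 ZF=0 PC=12
Step 18: PC=12 exec 'ADD B, 4'. After: A=5 B=15 C=5 D=5 ZF=0 PC=13
Step 19: PC=13 exec 'HALT'. After: A=5 B=15 C=5 D=5 ZF=0 PC=13 HALTED

Answer: yes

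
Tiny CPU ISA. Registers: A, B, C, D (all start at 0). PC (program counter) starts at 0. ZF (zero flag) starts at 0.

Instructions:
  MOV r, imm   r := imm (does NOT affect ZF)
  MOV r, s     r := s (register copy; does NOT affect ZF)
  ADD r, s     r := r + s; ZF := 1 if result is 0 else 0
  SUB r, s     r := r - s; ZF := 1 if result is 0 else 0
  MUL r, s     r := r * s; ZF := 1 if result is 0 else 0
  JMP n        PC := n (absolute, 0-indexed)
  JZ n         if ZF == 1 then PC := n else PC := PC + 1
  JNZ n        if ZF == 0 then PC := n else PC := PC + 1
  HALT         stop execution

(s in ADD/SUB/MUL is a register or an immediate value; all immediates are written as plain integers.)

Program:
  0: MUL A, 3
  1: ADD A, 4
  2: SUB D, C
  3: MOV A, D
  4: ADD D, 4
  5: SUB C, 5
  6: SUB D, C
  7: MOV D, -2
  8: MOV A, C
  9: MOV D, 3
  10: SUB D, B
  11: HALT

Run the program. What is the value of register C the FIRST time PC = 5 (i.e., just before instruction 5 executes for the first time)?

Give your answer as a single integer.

Step 1: PC=0 exec 'MUL A, 3'. After: A=0 B=0 C=0 D=0 ZF=1 PC=1
Step 2: PC=1 exec 'ADD A, 4'. After: A=4 B=0 C=0 D=0 ZF=0 PC=2
Step 3: PC=2 exec 'SUB D, C'. After: A=4 B=0 C=0 D=0 ZF=1 PC=3
Step 4: PC=3 exec 'MOV A, D'. After: A=0 B=0 C=0 D=0 ZF=1 PC=4
Step 5: PC=4 exec 'ADD D, 4'. After: A=0 B=0 C=0 D=4 ZF=0 PC=5
First time PC=5: C=0

0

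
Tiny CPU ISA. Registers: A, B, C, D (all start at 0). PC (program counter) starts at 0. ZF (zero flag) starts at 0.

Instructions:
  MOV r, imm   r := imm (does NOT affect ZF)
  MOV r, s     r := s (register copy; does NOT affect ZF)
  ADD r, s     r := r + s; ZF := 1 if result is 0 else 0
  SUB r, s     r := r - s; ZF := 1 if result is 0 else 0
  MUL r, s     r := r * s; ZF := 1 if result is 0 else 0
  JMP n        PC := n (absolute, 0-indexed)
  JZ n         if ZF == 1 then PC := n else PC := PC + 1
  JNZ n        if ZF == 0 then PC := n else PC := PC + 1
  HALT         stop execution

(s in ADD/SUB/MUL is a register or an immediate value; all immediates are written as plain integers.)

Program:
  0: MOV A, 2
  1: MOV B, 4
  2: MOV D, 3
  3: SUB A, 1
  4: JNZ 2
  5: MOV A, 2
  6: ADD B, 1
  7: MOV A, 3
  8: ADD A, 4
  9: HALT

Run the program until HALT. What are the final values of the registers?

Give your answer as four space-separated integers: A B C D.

Answer: 7 5 0 3

Derivation:
Step 1: PC=0 exec 'MOV A, 2'. After: A=2 B=0 C=0 D=0 ZF=0 PC=1
Step 2: PC=1 exec 'MOV B, 4'. After: A=2 B=4 C=0 D=0 ZF=0 PC=2
Step 3: PC=2 exec 'MOV D, 3'. After: A=2 B=4 C=0 D=3 ZF=0 PC=3
Step 4: PC=3 exec 'SUB A, 1'. After: A=1 B=4 C=0 D=3 ZF=0 PC=4
Step 5: PC=4 exec 'JNZ 2'. After: A=1 B=4 C=0 D=3 ZF=0 PC=2
Step 6: PC=2 exec 'MOV D, 3'. After: A=1 B=4 C=0 D=3 ZF=0 PC=3
Step 7: PC=3 exec 'SUB A, 1'. After: A=0 B=4 C=0 D=3 ZF=1 PC=4
Step 8: PC=4 exec 'JNZ 2'. After: A=0 B=4 C=0 D=3 ZF=1 PC=5
Step 9: PC=5 exec 'MOV A, 2'. After: A=2 B=4 C=0 D=3 ZF=1 PC=6
Step 10: PC=6 exec 'ADD B, 1'. After: A=2 B=5 C=0 D=3 ZF=0 PC=7
Step 11: PC=7 exec 'MOV A, 3'. After: A=3 B=5 C=0 D=3 ZF=0 PC=8
Step 12: PC=8 exec 'ADD A, 4'. After: A=7 B=5 C=0 D=3 ZF=0 PC=9
Step 13: PC=9 exec 'HALT'. After: A=7 B=5 C=0 D=3 ZF=0 PC=9 HALTED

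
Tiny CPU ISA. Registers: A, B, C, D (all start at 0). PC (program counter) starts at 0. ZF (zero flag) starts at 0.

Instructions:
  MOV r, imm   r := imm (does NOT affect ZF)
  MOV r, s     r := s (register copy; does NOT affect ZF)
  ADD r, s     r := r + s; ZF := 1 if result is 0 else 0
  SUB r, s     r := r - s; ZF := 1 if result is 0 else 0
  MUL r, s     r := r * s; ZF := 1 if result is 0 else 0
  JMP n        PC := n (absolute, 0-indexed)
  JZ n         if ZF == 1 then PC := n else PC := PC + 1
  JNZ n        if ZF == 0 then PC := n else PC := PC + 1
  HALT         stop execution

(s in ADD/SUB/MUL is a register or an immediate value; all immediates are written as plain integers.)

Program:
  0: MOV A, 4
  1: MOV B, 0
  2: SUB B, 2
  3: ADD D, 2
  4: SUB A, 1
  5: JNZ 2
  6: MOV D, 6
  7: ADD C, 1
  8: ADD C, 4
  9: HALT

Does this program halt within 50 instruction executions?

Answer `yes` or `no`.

Answer: yes

Derivation:
Step 1: PC=0 exec 'MOV A, 4'. After: A=4 B=0 C=0 D=0 ZF=0 PC=1
Step 2: PC=1 exec 'MOV B, 0'. After: A=4 B=0 C=0 D=0 ZF=0 PC=2
Step 3: PC=2 exec 'SUB B, 2'. After: A=4 B=-2 C=0 D=0 ZF=0 PC=3
Step 4: PC=3 exec 'ADD D, 2'. After: A=4 B=-2 C=0 D=2 ZF=0 PC=4
Step 5: PC=4 exec 'SUB A, 1'. After: A=3 B=-2 C=0 D=2 ZF=0 PC=5
Step 6: PC=5 exec 'JNZ 2'. After: A=3 B=-2 C=0 D=2 ZF=0 PC=2
Step 7: PC=2 exec 'SUB B, 2'. After: A=3 B=-4 C=0 D=2 ZF=0 PC=3
Step 8: PC=3 exec 'ADD D, 2'. After: A=3 B=-4 C=0 D=4 ZF=0 PC=4
Step 9: PC=4 exec 'SUB A, 1'. After: A=2 B=-4 C=0 D=4 ZF=0 PC=5
Step 10: PC=5 exec 'JNZ 2'. After: A=2 B=-4 C=0 D=4 ZF=0 PC=2
Step 11: PC=2 exec 'SUB B, 2'. After: A=2 B=-6 C=0 D=4 ZF=0 PC=3
Step 12: PC=3 exec 'ADD D, 2'. After: A=2 B=-6 C=0 D=6 ZF=0 PC=4
Step 13: PC=4 exec 'SUB A, 1'. After: A=1 B=-6 C=0 D=6 ZF=0 PC=5
Step 14: PC=5 exec 'JNZ 2'. After: A=1 B=-6 C=0 D=6 ZF=0 PC=2
Step 15: PC=2 exec 'SUB B, 2'. After: A=1 B=-8 C=0 D=6 ZF=0 PC=3
Step 16: PC=3 exec 'ADD D, 2'. After: A=1 B=-8 C=0 D=8 ZF=0 PC=4
Step 17: PC=4 exec 'SUB A, 1'. After: A=0 B=-8 C=0 D=8 ZF=1 PC=5
Step 18: PC=5 exec 'JNZ 2'. After: A=0 B=-8 C=0 D=8 ZF=1 PC=6
Step 19: PC=6 exec 'MOV D, 6'. After: A=0 B=-8 C=0 D=6 ZF=1 PC=7
Step 20: PC=7 exec 'ADD C, 1'. After: A=0 B=-8 C=1 D=6 ZF=0 PC=8
Step 21: PC=8 exec 'ADD C, 4'. After: A=0 B=-8 C=5 D=6 ZF=0 PC=9
Step 22: PC=9 exec 'HALT'. After: A=0 B=-8 C=5 D=6 ZF=0 PC=9 HALTED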